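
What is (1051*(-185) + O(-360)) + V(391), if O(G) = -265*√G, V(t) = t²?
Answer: -41554 - 1590*I*√10 ≈ -41554.0 - 5028.0*I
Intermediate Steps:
(1051*(-185) + O(-360)) + V(391) = (1051*(-185) - 1590*I*√10) + 391² = (-194435 - 1590*I*√10) + 152881 = -41554 - 1590*I*√10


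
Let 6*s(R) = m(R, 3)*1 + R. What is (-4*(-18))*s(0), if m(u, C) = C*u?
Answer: 0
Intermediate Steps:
s(R) = 2*R/3 (s(R) = ((3*R)*1 + R)/6 = (3*R + R)/6 = (4*R)/6 = 2*R/3)
(-4*(-18))*s(0) = (-4*(-18))*((⅔)*0) = 72*0 = 0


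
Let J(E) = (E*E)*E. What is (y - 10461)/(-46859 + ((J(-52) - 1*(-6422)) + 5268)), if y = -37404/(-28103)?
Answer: 293948079/4939861031 ≈ 0.059505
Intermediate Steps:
J(E) = E³ (J(E) = E²*E = E³)
y = 37404/28103 (y = -37404*(-1/28103) = 37404/28103 ≈ 1.3310)
(y - 10461)/(-46859 + ((J(-52) - 1*(-6422)) + 5268)) = (37404/28103 - 10461)/(-46859 + (((-52)³ - 1*(-6422)) + 5268)) = -293948079/(28103*(-46859 + ((-140608 + 6422) + 5268))) = -293948079/(28103*(-46859 + (-134186 + 5268))) = -293948079/(28103*(-46859 - 128918)) = -293948079/28103/(-175777) = -293948079/28103*(-1/175777) = 293948079/4939861031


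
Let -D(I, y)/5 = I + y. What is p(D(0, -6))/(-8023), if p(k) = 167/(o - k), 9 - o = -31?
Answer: -167/80230 ≈ -0.0020815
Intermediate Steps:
o = 40 (o = 9 - 1*(-31) = 9 + 31 = 40)
D(I, y) = -5*I - 5*y (D(I, y) = -5*(I + y) = -5*I - 5*y)
p(k) = 167/(40 - k)
p(D(0, -6))/(-8023) = -167/(-40 + (-5*0 - 5*(-6)))/(-8023) = -167/(-40 + (0 + 30))*(-1/8023) = -167/(-40 + 30)*(-1/8023) = -167/(-10)*(-1/8023) = -167*(-1/10)*(-1/8023) = (167/10)*(-1/8023) = -167/80230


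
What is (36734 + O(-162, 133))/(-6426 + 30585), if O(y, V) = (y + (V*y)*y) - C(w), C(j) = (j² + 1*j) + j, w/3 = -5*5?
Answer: 3521549/24159 ≈ 145.77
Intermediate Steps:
w = -75 (w = 3*(-5*5) = 3*(-25) = -75)
C(j) = j² + 2*j (C(j) = (j² + j) + j = (j + j²) + j = j² + 2*j)
O(y, V) = -5475 + y + V*y² (O(y, V) = (y + (V*y)*y) - (-75)*(2 - 75) = (y + V*y²) - (-75)*(-73) = (y + V*y²) - 1*5475 = (y + V*y²) - 5475 = -5475 + y + V*y²)
(36734 + O(-162, 133))/(-6426 + 30585) = (36734 + (-5475 - 162 + 133*(-162)²))/(-6426 + 30585) = (36734 + (-5475 - 162 + 133*26244))/24159 = (36734 + (-5475 - 162 + 3490452))*(1/24159) = (36734 + 3484815)*(1/24159) = 3521549*(1/24159) = 3521549/24159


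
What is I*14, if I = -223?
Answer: -3122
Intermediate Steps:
I*14 = -223*14 = -3122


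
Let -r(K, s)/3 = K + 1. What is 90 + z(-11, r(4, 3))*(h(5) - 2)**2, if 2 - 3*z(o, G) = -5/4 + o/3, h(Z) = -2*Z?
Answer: 422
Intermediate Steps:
r(K, s) = -3 - 3*K (r(K, s) = -3*(K + 1) = -3*(1 + K) = -3 - 3*K)
z(o, G) = 13/12 - o/9 (z(o, G) = 2/3 - (-5/4 + o/3)/3 = 2/3 + (5/12 - o/9) = 13/12 - o/9)
90 + z(-11, r(4, 3))*(h(5) - 2)**2 = 90 + (13/12 - 1/9*(-11))*(-2*5 - 2)**2 = 90 + (13/12 + 11/9)*(-10 - 2)**2 = 90 + (83/36)*(-12)**2 = 90 + (83/36)*144 = 90 + 332 = 422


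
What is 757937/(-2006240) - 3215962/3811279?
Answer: -9340700974303/7646340380960 ≈ -1.2216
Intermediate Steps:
757937/(-2006240) - 3215962/3811279 = 757937*(-1/2006240) - 3215962*1/3811279 = -757937/2006240 - 3215962/3811279 = -9340700974303/7646340380960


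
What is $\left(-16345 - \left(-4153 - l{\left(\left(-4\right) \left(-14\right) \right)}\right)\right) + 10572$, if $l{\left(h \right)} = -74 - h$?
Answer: $-1750$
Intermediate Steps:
$\left(-16345 - \left(-4153 - l{\left(\left(-4\right) \left(-14\right) \right)}\right)\right) + 10572 = \left(-16345 + \left(\left(\left(-74 - \left(-4\right) \left(-14\right)\right) + 9393\right) - 5240\right)\right) + 10572 = \left(-16345 + \left(\left(\left(-74 - 56\right) + 9393\right) - 5240\right)\right) + 10572 = \left(-16345 + \left(\left(-130 + 9393\right) - 5240\right)\right) + 10572 = \left(-16345 + \left(9263 - 5240\right)\right) + 10572 = \left(-16345 + 4023\right) + 10572 = -12322 + 10572 = -1750$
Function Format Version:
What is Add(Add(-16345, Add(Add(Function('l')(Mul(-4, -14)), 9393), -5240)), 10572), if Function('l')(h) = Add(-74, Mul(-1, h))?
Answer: -1750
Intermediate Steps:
Add(Add(-16345, Add(Add(Function('l')(Mul(-4, -14)), 9393), -5240)), 10572) = Add(Add(-16345, Add(Add(Add(-74, Mul(-1, Mul(-4, -14))), 9393), -5240)), 10572) = Add(Add(-16345, Add(Add(Add(-74, Mul(-1, 56)), 9393), -5240)), 10572) = Add(Add(-16345, Add(Add(Add(-74, -56), 9393), -5240)), 10572) = Add(Add(-16345, Add(Add(-130, 9393), -5240)), 10572) = Add(Add(-16345, Add(9263, -5240)), 10572) = Add(Add(-16345, 4023), 10572) = Add(-12322, 10572) = -1750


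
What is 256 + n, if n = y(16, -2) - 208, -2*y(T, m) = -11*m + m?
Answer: 38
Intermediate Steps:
y(T, m) = 5*m (y(T, m) = -(-11*m + m)/2 = -(-5)*m = 5*m)
n = -218 (n = 5*(-2) - 208 = -10 - 208 = -218)
256 + n = 256 - 218 = 38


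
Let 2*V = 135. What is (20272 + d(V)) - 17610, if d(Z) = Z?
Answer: 5459/2 ≈ 2729.5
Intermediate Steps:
V = 135/2 (V = (1/2)*135 = 135/2 ≈ 67.500)
(20272 + d(V)) - 17610 = (20272 + 135/2) - 17610 = 40679/2 - 17610 = 5459/2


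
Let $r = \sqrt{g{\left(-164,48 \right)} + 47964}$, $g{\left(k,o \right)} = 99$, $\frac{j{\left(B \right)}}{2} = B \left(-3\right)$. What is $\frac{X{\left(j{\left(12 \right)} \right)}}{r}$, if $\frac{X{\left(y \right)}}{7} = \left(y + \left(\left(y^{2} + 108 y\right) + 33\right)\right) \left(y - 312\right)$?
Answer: $\frac{2357376 \sqrt{48063}}{16021} \approx 32259.0$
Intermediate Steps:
$j{\left(B \right)} = - 6 B$ ($j{\left(B \right)} = 2 B \left(-3\right) = 2 \left(- 3 B\right) = - 6 B$)
$X{\left(y \right)} = 7 \left(-312 + y\right) \left(33 + y^{2} + 109 y\right)$ ($X{\left(y \right)} = 7 \left(y + \left(\left(y^{2} + 108 y\right) + 33\right)\right) \left(y - 312\right) = 7 \left(y + \left(33 + y^{2} + 108 y\right)\right) \left(-312 + y\right) = 7 \left(33 + y^{2} + 109 y\right) \left(-312 + y\right) = 7 \left(-312 + y\right) \left(33 + y^{2} + 109 y\right)$)
$r = \sqrt{48063}$ ($r = \sqrt{99 + 47964} = \sqrt{48063} \approx 219.23$)
$\frac{X{\left(j{\left(12 \right)} \right)}}{r} = \frac{-72072 - 237825 \left(\left(-6\right) 12\right) - 1421 \left(\left(-6\right) 12\right)^{2} + 7 \left(\left(-6\right) 12\right)^{3}}{\sqrt{48063}} = \left(-72072 - -17123400 - 1421 \left(-72\right)^{2} + 7 \left(-72\right)^{3}\right) \frac{\sqrt{48063}}{48063} = \left(-72072 + 17123400 - 7366464 + 7 \left(-373248\right)\right) \frac{\sqrt{48063}}{48063} = \left(-72072 + 17123400 - 7366464 - 2612736\right) \frac{\sqrt{48063}}{48063} = 7072128 \frac{\sqrt{48063}}{48063} = \frac{2357376 \sqrt{48063}}{16021}$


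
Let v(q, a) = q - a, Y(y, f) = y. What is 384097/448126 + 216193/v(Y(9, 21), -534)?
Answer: 13870038427/34761774 ≈ 399.00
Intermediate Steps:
384097/448126 + 216193/v(Y(9, 21), -534) = 384097/448126 + 216193/(9 - 1*(-534)) = 384097*(1/448126) + 216193/(9 + 534) = 54871/64018 + 216193/543 = 13870038427/34761774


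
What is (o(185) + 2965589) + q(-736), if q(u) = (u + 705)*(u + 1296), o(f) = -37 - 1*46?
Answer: 2948146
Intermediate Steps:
o(f) = -83 (o(f) = -37 - 46 = -83)
q(u) = (705 + u)*(1296 + u)
(o(185) + 2965589) + q(-736) = (-83 + 2965589) + (913680 + (-736)**2 + 2001*(-736)) = 2965506 + (913680 + 541696 - 1472736) = 2965506 - 17360 = 2948146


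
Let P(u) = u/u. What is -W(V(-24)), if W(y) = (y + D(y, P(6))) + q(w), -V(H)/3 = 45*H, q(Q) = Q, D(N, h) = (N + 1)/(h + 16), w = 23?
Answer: -58712/17 ≈ -3453.6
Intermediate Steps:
P(u) = 1
D(N, h) = (1 + N)/(16 + h)
V(H) = -135*H
W(y) = 392/17 + 18*y/17 (W(y) = (y + (1 + y)/(16 + 1)) + 23 = (y + (1 + y)/17) + 23 = (y + (1/17 + y/17)) + 23 = (1/17 + 18*y/17) + 23 = 392/17 + 18*y/17)
-W(V(-24)) = -(392/17 + 18*(-135*(-24))/17) = -(392/17 + (18/17)*3240) = -(392/17 + 58320/17) = -1*58712/17 = -58712/17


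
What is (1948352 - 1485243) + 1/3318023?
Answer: 1536606313508/3318023 ≈ 4.6311e+5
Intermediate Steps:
(1948352 - 1485243) + 1/3318023 = 463109 + 1/3318023 = 1536606313508/3318023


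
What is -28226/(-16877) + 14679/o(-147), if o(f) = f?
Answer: -1657063/16877 ≈ -98.185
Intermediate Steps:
-28226/(-16877) + 14679/o(-147) = -28226/(-16877) + 14679/(-147) = -28226*(-1/16877) + 14679*(-1/147) = 28226/16877 - 699/7 = -1657063/16877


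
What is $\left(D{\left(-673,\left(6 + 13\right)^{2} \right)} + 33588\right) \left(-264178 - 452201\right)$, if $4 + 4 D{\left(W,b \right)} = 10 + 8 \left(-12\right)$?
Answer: $- \frac{48091238649}{2} \approx -2.4046 \cdot 10^{10}$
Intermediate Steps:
$D{\left(W,b \right)} = - \frac{45}{2}$ ($D{\left(W,b \right)} = -1 + \frac{10 + 8 \left(-12\right)}{4} = -1 + \frac{10 - 96}{4} = -1 + \frac{1}{4} \left(-86\right) = -1 - \frac{43}{2} = - \frac{45}{2}$)
$\left(D{\left(-673,\left(6 + 13\right)^{2} \right)} + 33588\right) \left(-264178 - 452201\right) = \left(- \frac{45}{2} + 33588\right) \left(-264178 - 452201\right) = \frac{67131}{2} \left(-716379\right) = - \frac{48091238649}{2}$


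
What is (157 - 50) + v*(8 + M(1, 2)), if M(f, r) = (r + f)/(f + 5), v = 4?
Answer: 141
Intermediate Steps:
M(f, r) = (f + r)/(5 + f)
(157 - 50) + v*(8 + M(1, 2)) = (157 - 50) + 4*(8 + (1 + 2)/(5 + 1)) = 107 + 4*(8 + 3/6) = 107 + 4*(8 + (1/6)*3) = 107 + 4*(8 + 1/2) = 107 + 4*(17/2) = 107 + 34 = 141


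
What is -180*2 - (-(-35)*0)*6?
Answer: -360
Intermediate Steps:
-180*2 - (-(-35)*0)*6 = -18*20 - (-7*0)*6 = -360 - 0*6 = -360 - 1*0 = -360 + 0 = -360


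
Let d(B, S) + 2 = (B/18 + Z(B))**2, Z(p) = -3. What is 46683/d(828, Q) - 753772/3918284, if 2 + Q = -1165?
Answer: 45381258772/1809267637 ≈ 25.083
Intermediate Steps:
Q = -1167 (Q = -2 - 1165 = -1167)
d(B, S) = -2 + (-3 + B/18)**2 (d(B, S) = -2 + (B/18 - 3)**2 = -2 + (-3 + B/18)**2)
46683/d(828, Q) - 753772/3918284 = 46683/(-2 + (-54 + 828)**2/324) - 753772/3918284 = 46683/(-2 + (1/324)*774**2) - 753772*1/3918284 = 46683/(-2 + (1/324)*599076) - 188443/979571 = 46683/(-2 + 1849) - 188443/979571 = 46683/1847 - 188443/979571 = 45381258772/1809267637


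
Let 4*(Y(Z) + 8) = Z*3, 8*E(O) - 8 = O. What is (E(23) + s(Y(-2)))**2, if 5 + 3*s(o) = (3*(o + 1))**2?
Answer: 27615025/576 ≈ 47943.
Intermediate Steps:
E(O) = 1 + O/8
Y(Z) = -8 + 3*Z/4 (Y(Z) = -8 + (Z*3)/4 = -8 + (3*Z)/4 = -8 + 3*Z/4)
s(o) = -5/3 + (3 + 3*o)**2/3 (s(o) = -5/3 + (3*(o + 1))**2/3 = -5/3 + (3*(1 + o))**2/3 = -5/3 + (3 + 3*o)**2/3)
(E(23) + s(Y(-2)))**2 = ((1 + (1/8)*23) + (-5/3 + 3*(1 + (-8 + (3/4)*(-2)))**2))**2 = ((1 + 23/8) + (-5/3 + 3*(1 + (-8 - 3/2))**2))**2 = (31/8 + (-5/3 + 3*(1 - 19/2)**2))**2 = (31/8 + (-5/3 + 3*(-17/2)**2))**2 = (31/8 + (-5/3 + 3*(289/4)))**2 = (31/8 + (-5/3 + 867/4))**2 = (31/8 + 2581/12)**2 = (5255/24)**2 = 27615025/576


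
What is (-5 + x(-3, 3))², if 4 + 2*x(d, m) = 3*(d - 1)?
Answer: 169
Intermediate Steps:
x(d, m) = -7/2 + 3*d/2 (x(d, m) = -2 + (3*(d - 1))/2 = -2 + (3*(-1 + d))/2 = -2 + (-3 + 3*d)/2 = -2 + (-3/2 + 3*d/2) = -7/2 + 3*d/2)
(-5 + x(-3, 3))² = (-5 + (-7/2 + (3/2)*(-3)))² = (-5 + (-7/2 - 9/2))² = (-5 - 8)² = (-13)² = 169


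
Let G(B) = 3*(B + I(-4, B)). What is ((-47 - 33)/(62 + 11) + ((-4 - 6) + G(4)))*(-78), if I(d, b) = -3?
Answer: 46098/73 ≈ 631.48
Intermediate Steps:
G(B) = -9 + 3*B (G(B) = 3*(B - 3) = 3*(-3 + B) = -9 + 3*B)
((-47 - 33)/(62 + 11) + ((-4 - 6) + G(4)))*(-78) = ((-47 - 33)/(62 + 11) + ((-4 - 6) + (-9 + 3*4)))*(-78) = (-80/73 + (-10 + (-9 + 12)))*(-78) = (-80*1/73 + (-10 + 3))*(-78) = (-80/73 - 7)*(-78) = -591/73*(-78) = 46098/73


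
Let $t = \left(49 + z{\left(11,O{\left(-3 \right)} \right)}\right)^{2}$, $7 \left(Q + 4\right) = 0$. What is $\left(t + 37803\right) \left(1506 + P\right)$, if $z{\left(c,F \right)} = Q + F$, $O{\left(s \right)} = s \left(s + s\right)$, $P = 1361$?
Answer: $119760324$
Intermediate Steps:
$Q = -4$ ($Q = -4 + \frac{1}{7} \cdot 0 = -4 + 0 = -4$)
$O{\left(s \right)} = 2 s^{2}$ ($O{\left(s \right)} = s 2 s = 2 s^{2}$)
$z{\left(c,F \right)} = -4 + F$
$t = 3969$ ($t = \left(49 - \left(4 - 2 \left(-3\right)^{2}\right)\right)^{2} = \left(49 + \left(-4 + 2 \cdot 9\right)\right)^{2} = \left(49 + \left(-4 + 18\right)\right)^{2} = \left(49 + 14\right)^{2} = 63^{2} = 3969$)
$\left(t + 37803\right) \left(1506 + P\right) = \left(3969 + 37803\right) \left(1506 + 1361\right) = 41772 \cdot 2867 = 119760324$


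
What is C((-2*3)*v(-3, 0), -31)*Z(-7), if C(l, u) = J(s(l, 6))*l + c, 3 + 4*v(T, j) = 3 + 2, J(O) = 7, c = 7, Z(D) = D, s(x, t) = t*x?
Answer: 98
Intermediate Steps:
v(T, j) = 1/2 (v(T, j) = -3/4 + (3 + 2)/4 = -3/4 + (1/4)*5 = -3/4 + 5/4 = 1/2)
C(l, u) = 7 + 7*l (C(l, u) = 7*l + 7 = 7 + 7*l)
C((-2*3)*v(-3, 0), -31)*Z(-7) = (7 + 7*(-2*3*(1/2)))*(-7) = (7 + 7*(-6*1/2))*(-7) = (7 + 7*(-3))*(-7) = (7 - 21)*(-7) = -14*(-7) = 98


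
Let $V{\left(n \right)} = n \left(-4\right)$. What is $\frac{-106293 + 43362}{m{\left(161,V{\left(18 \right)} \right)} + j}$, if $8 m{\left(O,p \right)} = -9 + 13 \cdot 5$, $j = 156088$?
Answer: $- \frac{62931}{156095} \approx -0.40316$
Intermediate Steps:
$V{\left(n \right)} = - 4 n$
$m{\left(O,p \right)} = 7$ ($m{\left(O,p \right)} = \frac{-9 + 13 \cdot 5}{8} = \frac{-9 + 65}{8} = \frac{1}{8} \cdot 56 = 7$)
$\frac{-106293 + 43362}{m{\left(161,V{\left(18 \right)} \right)} + j} = \frac{-106293 + 43362}{7 + 156088} = - \frac{62931}{156095}$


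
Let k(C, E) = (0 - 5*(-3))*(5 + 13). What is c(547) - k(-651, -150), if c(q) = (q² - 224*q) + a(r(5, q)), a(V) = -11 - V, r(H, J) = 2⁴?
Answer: 176384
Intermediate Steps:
r(H, J) = 16
c(q) = -27 + q² - 224*q (c(q) = (q² - 224*q) + (-11 - 1*16) = (q² - 224*q) + (-11 - 16) = (q² - 224*q) - 27 = -27 + q² - 224*q)
k(C, E) = 270 (k(C, E) = (0 + 15)*18 = 15*18 = 270)
c(547) - k(-651, -150) = (-27 + 547² - 224*547) - 1*270 = (-27 + 299209 - 122528) - 270 = 176654 - 270 = 176384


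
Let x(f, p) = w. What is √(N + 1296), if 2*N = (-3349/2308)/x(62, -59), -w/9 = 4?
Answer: √248534031530/13848 ≈ 36.000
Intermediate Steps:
w = -36 (w = -9*4 = -36)
x(f, p) = -36
N = 3349/166176 (N = (-3349/2308/(-36))/2 = (-3349*1/2308*(-1/36))/2 = (-3349/2308*(-1/36))/2 = (½)*(3349/83088) = 3349/166176 ≈ 0.020153)
√(N + 1296) = √(3349/166176 + 1296) = √(215367445/166176) = √248534031530/13848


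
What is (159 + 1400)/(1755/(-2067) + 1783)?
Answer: 82627/94454 ≈ 0.87479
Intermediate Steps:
(159 + 1400)/(1755/(-2067) + 1783) = 1559/(1755*(-1/2067) + 1783) = 1559/(-45/53 + 1783) = 1559/(94454/53) = 1559*(53/94454) = 82627/94454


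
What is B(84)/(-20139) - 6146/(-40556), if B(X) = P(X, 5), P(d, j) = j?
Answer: 61785757/408378642 ≈ 0.15130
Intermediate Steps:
B(X) = 5
B(84)/(-20139) - 6146/(-40556) = 5/(-20139) - 6146/(-40556) = 5*(-1/20139) - 6146*(-1/40556) = -5/20139 + 3073/20278 = 61785757/408378642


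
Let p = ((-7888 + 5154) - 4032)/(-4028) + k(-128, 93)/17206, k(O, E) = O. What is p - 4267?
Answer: -73902952961/17326442 ≈ -4265.3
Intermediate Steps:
p = 28975053/17326442 (p = ((-7888 + 5154) - 4032)/(-4028) - 128/17206 = (-2734 - 4032)*(-1/4028) - 128*1/17206 = -6766*(-1/4028) - 64/8603 = 3383/2014 - 64/8603 = 28975053/17326442 ≈ 1.6723)
p - 4267 = 28975053/17326442 - 4267 = -73902952961/17326442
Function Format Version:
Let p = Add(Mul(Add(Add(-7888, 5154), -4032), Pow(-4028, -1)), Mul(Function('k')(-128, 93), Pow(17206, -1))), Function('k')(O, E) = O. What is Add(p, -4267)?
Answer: Rational(-73902952961, 17326442) ≈ -4265.3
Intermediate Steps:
p = Rational(28975053, 17326442) (p = Add(Mul(Add(Add(-7888, 5154), -4032), Pow(-4028, -1)), Mul(-128, Pow(17206, -1))) = Add(Mul(Add(-2734, -4032), Rational(-1, 4028)), Mul(-128, Rational(1, 17206))) = Add(Mul(-6766, Rational(-1, 4028)), Rational(-64, 8603)) = Add(Rational(3383, 2014), Rational(-64, 8603)) = Rational(28975053, 17326442) ≈ 1.6723)
Add(p, -4267) = Add(Rational(28975053, 17326442), -4267) = Rational(-73902952961, 17326442)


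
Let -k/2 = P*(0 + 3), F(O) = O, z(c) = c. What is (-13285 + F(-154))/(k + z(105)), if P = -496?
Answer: -13439/3081 ≈ -4.3619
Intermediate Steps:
k = 2976 (k = -(-992)*(0 + 3) = -(-992)*3 = -2*(-1488) = 2976)
(-13285 + F(-154))/(k + z(105)) = (-13285 - 154)/(2976 + 105) = -13439/3081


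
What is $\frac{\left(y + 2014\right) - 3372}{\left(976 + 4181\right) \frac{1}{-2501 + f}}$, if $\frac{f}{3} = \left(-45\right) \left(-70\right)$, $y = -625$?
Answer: $- \frac{4593289}{1719} \approx -2672.1$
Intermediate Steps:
$f = 9450$ ($f = 3 \left(\left(-45\right) \left(-70\right)\right) = 3 \cdot 3150 = 9450$)
$\frac{\left(y + 2014\right) - 3372}{\left(976 + 4181\right) \frac{1}{-2501 + f}} = \frac{\left(-625 + 2014\right) - 3372}{\left(976 + 4181\right) \frac{1}{-2501 + 9450}} = \frac{1389 - 3372}{5157 \cdot \frac{1}{6949}} = - \frac{1983}{5157 \cdot \frac{1}{6949}} = - \frac{1983}{\frac{5157}{6949}} = \left(-1983\right) \frac{6949}{5157} = - \frac{4593289}{1719}$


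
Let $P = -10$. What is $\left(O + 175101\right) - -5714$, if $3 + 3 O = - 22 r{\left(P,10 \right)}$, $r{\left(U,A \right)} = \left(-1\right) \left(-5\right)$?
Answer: $\frac{542332}{3} \approx 1.8078 \cdot 10^{5}$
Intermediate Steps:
$r{\left(U,A \right)} = 5$
$O = - \frac{113}{3}$ ($O = -1 + \frac{\left(-22\right) 5}{3} = -1 + \frac{1}{3} \left(-110\right) = -1 - \frac{110}{3} = - \frac{113}{3} \approx -37.667$)
$\left(O + 175101\right) - -5714 = \left(- \frac{113}{3} + 175101\right) - -5714 = \frac{525190}{3} + 5714 = \frac{542332}{3}$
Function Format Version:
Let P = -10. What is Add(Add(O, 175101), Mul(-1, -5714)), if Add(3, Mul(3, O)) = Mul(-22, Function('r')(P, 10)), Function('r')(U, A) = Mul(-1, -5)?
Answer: Rational(542332, 3) ≈ 1.8078e+5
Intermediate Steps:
Function('r')(U, A) = 5
O = Rational(-113, 3) (O = Add(-1, Mul(Rational(1, 3), Mul(-22, 5))) = Add(-1, Mul(Rational(1, 3), -110)) = Add(-1, Rational(-110, 3)) = Rational(-113, 3) ≈ -37.667)
Add(Add(O, 175101), Mul(-1, -5714)) = Add(Add(Rational(-113, 3), 175101), Mul(-1, -5714)) = Add(Rational(525190, 3), 5714) = Rational(542332, 3)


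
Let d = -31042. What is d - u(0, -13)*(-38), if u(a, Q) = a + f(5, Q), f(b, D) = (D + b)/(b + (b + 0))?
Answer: -155362/5 ≈ -31072.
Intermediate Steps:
f(b, D) = (D + b)/(2*b) (f(b, D) = (D + b)/(b + b) = (D + b)/((2*b)) = (D + b)*(1/(2*b)) = (D + b)/(2*b))
u(a, Q) = ½ + a + Q/10 (u(a, Q) = a + (½)*(Q + 5)/5 = a + (½)*(⅕)*(5 + Q) = a + (½ + Q/10) = ½ + a + Q/10)
d - u(0, -13)*(-38) = -31042 - (½ + 0 + (⅒)*(-13))*(-38) = -31042 - (½ + 0 - 13/10)*(-38) = -31042 - (-4)*(-38)/5 = -31042 - 1*152/5 = -31042 - 152/5 = -155362/5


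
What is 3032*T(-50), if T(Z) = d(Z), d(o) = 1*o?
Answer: -151600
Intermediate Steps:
d(o) = o
T(Z) = Z
3032*T(-50) = 3032*(-50) = -151600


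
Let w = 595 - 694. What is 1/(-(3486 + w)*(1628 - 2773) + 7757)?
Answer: 1/3885872 ≈ 2.5734e-7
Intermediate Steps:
w = -99
1/(-(3486 + w)*(1628 - 2773) + 7757) = 1/(-(3486 - 99)*(1628 - 2773) + 7757) = 1/(-3387*(-1145) + 7757) = 1/(-1*(-3878115) + 7757) = 1/(3878115 + 7757) = 1/3885872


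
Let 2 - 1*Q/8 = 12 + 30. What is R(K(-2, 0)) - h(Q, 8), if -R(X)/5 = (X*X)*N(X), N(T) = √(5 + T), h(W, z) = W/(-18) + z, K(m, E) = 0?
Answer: -232/9 ≈ -25.778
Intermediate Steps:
Q = -320 (Q = 16 - 8*(12 + 30) = 16 - 8*42 = 16 - 336 = -320)
h(W, z) = z - W/18 (h(W, z) = -W/18 + z = z - W/18)
R(X) = -5*X²*√(5 + X) (R(X) = -5*X*X*√(5 + X) = -5*X²*√(5 + X))
R(K(-2, 0)) - h(Q, 8) = -5*0²*√(5 + 0) - (8 - 1/18*(-320)) = -5*0*√5 - (8 + 160/9) = 0 - 1*232/9 = 0 - 232/9 = -232/9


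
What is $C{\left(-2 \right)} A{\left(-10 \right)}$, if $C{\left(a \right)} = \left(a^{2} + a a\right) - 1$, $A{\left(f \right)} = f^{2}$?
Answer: $700$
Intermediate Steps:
$C{\left(a \right)} = -1 + 2 a^{2}$ ($C{\left(a \right)} = \left(a^{2} + a^{2}\right) - 1 = 2 a^{2} - 1 = -1 + 2 a^{2}$)
$C{\left(-2 \right)} A{\left(-10 \right)} = \left(-1 + 2 \left(-2\right)^{2}\right) \left(-10\right)^{2} = \left(-1 + 2 \cdot 4\right) 100 = \left(-1 + 8\right) 100 = 7 \cdot 100 = 700$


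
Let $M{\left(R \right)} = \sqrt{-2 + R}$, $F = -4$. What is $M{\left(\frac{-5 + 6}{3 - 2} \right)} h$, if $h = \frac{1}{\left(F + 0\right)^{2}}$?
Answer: $\frac{i}{16} \approx 0.0625 i$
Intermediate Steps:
$h = \frac{1}{16}$ ($h = \frac{1}{\left(-4 + 0\right)^{2}} = \frac{1}{\left(-4\right)^{2}} = \frac{1}{16} \approx 0.0625$)
$M{\left(\frac{-5 + 6}{3 - 2} \right)} h = \sqrt{-2 + \frac{-5 + 6}{3 - 2}} \cdot \frac{1}{16} = \sqrt{-2 + 1 \cdot 1^{-1}} \cdot \frac{1}{16} = \sqrt{-2 + 1 \cdot 1} \cdot \frac{1}{16} = \sqrt{-2 + 1} \cdot \frac{1}{16} = \sqrt{-1} \cdot \frac{1}{16} = i \frac{1}{16} = \frac{i}{16}$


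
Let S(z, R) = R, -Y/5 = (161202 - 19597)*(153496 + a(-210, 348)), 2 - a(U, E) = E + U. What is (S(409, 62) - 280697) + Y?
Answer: -108582994635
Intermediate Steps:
a(U, E) = 2 - E - U (a(U, E) = 2 - (E + U) = 2 + (-E - U) = 2 - E - U)
Y = -108582714000 (Y = -5*(161202 - 19597)*(153496 + (2 - 1*348 - 1*(-210))) = -708025*(153496 + (2 - 348 + 210)) = -708025*(153496 - 136) = -708025*153360 = -5*21716542800 = -108582714000)
(S(409, 62) - 280697) + Y = (62 - 280697) - 108582714000 = -280635 - 108582714000 = -108582994635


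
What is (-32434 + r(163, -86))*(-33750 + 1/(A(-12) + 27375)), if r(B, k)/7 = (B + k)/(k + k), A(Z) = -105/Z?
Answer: 10312586674601001/9420010 ≈ 1.0948e+9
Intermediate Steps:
r(B, k) = 7*(B + k)/(2*k) (r(B, k) = 7*((B + k)/(k + k)) = 7*((B + k)/((2*k))) = 7*((B + k)*(1/(2*k))) = 7*((B + k)/(2*k)) = 7*(B + k)/(2*k))
(-32434 + r(163, -86))*(-33750 + 1/(A(-12) + 27375)) = (-32434 + (7/2)*(163 - 86)/(-86))*(-33750 + 1/(-105/(-12) + 27375)) = (-32434 + (7/2)*(-1/86)*77)*(-33750 + 1/(-105*(-1/12) + 27375)) = (-32434 - 539/172)*(-33750 + 1/(35/4 + 27375)) = -5579187*(-33750 + 1/(109535/4))/172 = -5579187*(-33750 + 4/109535)/172 = -5579187/172*(-3696806246/109535) = 10312586674601001/9420010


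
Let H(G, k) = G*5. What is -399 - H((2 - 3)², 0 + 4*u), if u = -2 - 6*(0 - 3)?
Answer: -404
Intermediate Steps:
u = 16 (u = -2 - 6*(-3) = -2 - 2*(-9) = -2 + 18 = 16)
H(G, k) = 5*G
-399 - H((2 - 3)², 0 + 4*u) = -399 - 5*(2 - 3)² = -399 - 5*(-1)² = -399 - 5 = -404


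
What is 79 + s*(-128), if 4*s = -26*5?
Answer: 4239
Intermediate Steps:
s = -65/2 (s = (-26*5)/4 = (1/4)*(-130) = -65/2 ≈ -32.500)
79 + s*(-128) = 79 - 65/2*(-128) = 79 + 4160 = 4239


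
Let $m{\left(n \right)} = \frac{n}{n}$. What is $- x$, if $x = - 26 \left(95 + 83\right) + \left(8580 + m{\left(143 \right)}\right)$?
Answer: $-3953$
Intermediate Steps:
$m{\left(n \right)} = 1$
$x = 3953$ ($x = - 26 \left(95 + 83\right) + \left(8580 + 1\right) = - 26 \cdot 178 + 8581 = \left(-1\right) 4628 + 8581 = -4628 + 8581 = 3953$)
$- x = \left(-1\right) 3953 = -3953$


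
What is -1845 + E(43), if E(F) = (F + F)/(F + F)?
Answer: -1844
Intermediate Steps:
E(F) = 1 (E(F) = (2*F)/((2*F)) = (2*F)*(1/(2*F)) = 1)
-1845 + E(43) = -1845 + 1 = -1844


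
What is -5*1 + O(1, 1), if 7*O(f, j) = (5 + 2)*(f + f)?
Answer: -3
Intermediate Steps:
O(f, j) = 2*f (O(f, j) = ((5 + 2)*(f + f))/7 = (7*(2*f))/7 = (14*f)/7 = 2*f)
-5*1 + O(1, 1) = -5*1 + 2*1 = -5 + 2 = -3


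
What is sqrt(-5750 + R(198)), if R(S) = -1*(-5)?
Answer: I*sqrt(5745) ≈ 75.796*I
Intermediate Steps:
R(S) = 5
sqrt(-5750 + R(198)) = sqrt(-5750 + 5) = sqrt(-5745) = I*sqrt(5745)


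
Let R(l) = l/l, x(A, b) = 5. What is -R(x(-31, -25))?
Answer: -1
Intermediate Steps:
R(l) = 1
-R(x(-31, -25)) = -1*1 = -1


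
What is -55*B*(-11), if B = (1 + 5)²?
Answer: 21780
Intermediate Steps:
B = 36 (B = 6² = 36)
-55*B*(-11) = -55*36*(-11) = -1980*(-11) = 21780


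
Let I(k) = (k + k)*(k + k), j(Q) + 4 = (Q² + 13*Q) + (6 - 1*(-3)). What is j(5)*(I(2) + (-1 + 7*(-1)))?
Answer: 760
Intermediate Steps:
j(Q) = 5 + Q² + 13*Q (j(Q) = -4 + ((Q² + 13*Q) + (6 - 1*(-3))) = -4 + ((Q² + 13*Q) + (6 + 3)) = -4 + ((Q² + 13*Q) + 9) = -4 + (9 + Q² + 13*Q) = 5 + Q² + 13*Q)
I(k) = 4*k² (I(k) = (2*k)*(2*k) = 4*k²)
j(5)*(I(2) + (-1 + 7*(-1))) = (5 + 5² + 13*5)*(4*2² + (-1 + 7*(-1))) = (5 + 25 + 65)*(4*4 + (-1 - 7)) = 95*(16 - 8) = 95*8 = 760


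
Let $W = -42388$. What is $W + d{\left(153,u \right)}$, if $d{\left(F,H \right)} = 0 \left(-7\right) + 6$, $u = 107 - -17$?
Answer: $-42382$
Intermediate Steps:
$u = 124$ ($u = 107 + 17 = 124$)
$d{\left(F,H \right)} = 6$ ($d{\left(F,H \right)} = 0 + 6 = 6$)
$W + d{\left(153,u \right)} = -42388 + 6 = -42382$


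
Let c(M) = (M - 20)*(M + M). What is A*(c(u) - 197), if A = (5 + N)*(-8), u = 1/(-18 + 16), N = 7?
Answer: 16944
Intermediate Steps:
u = -½ (u = 1/(-2) = -½ ≈ -0.50000)
c(M) = 2*M*(-20 + M) (c(M) = (-20 + M)*(2*M) = 2*M*(-20 + M))
A = -96 (A = (5 + 7)*(-8) = 12*(-8) = -96)
A*(c(u) - 197) = -96*(2*(-½)*(-20 - ½) - 197) = -96*(2*(-½)*(-41/2) - 197) = -96*(41/2 - 197) = -96*(-353/2) = 16944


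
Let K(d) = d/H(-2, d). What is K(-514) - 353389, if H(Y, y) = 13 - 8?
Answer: -1767459/5 ≈ -3.5349e+5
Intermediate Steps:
H(Y, y) = 5
K(d) = d/5
K(-514) - 353389 = (⅕)*(-514) - 353389 = -514/5 - 353389 = -1767459/5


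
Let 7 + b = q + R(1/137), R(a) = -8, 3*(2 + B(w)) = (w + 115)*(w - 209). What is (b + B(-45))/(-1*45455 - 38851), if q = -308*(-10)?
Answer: 8591/252918 ≈ 0.033968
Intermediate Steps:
q = 3080
B(w) = -2 + (-209 + w)*(115 + w)/3 (B(w) = -2 + ((w + 115)*(w - 209))/3 = -2 + ((115 + w)*(-209 + w))/3 = -2 + ((-209 + w)*(115 + w))/3 = -2 + (-209 + w)*(115 + w)/3)
b = 3065 (b = -7 + (3080 - 8) = -7 + 3072 = 3065)
(b + B(-45))/(-1*45455 - 38851) = (3065 + (-24041/3 - 94/3*(-45) + (⅓)*(-45)²))/(-1*45455 - 38851) = (3065 + (-24041/3 + 1410 + (⅓)*2025))/(-45455 - 38851) = (3065 + (-24041/3 + 1410 + 675))/(-84306) = (3065 - 17786/3)*(-1/84306) = -8591/3*(-1/84306) = 8591/252918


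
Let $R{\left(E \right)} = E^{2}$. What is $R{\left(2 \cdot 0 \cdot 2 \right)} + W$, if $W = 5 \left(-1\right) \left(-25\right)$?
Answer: $125$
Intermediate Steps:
$W = 125$ ($W = \left(-5\right) \left(-25\right) = 125$)
$R{\left(2 \cdot 0 \cdot 2 \right)} + W = \left(2 \cdot 0 \cdot 2\right)^{2} + 125 = \left(0 \cdot 2\right)^{2} + 125 = 0^{2} + 125 = 0 + 125 = 125$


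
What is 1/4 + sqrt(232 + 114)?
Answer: 1/4 + sqrt(346) ≈ 18.851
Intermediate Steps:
1/4 + sqrt(232 + 114) = 1/4 + sqrt(346)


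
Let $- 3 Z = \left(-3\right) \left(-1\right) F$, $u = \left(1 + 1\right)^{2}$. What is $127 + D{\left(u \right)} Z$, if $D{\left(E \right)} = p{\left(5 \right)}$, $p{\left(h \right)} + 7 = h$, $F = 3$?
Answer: $133$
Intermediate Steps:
$u = 4$ ($u = 2^{2} = 4$)
$p{\left(h \right)} = -7 + h$
$D{\left(E \right)} = -2$ ($D{\left(E \right)} = -7 + 5 = -2$)
$Z = -3$ ($Z = - \frac{\left(-3\right) \left(-1\right) 3}{3} = - \frac{3 \cdot 3}{3} = \left(- \frac{1}{3}\right) 9 = -3$)
$127 + D{\left(u \right)} Z = 127 - -6 = 127 + 6 = 133$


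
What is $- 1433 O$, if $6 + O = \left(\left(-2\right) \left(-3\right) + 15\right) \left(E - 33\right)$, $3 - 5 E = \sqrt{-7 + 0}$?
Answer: $\frac{4918056}{5} + \frac{30093 i \sqrt{7}}{5} \approx 9.8361 \cdot 10^{5} + 15924.0 i$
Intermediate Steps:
$E = \frac{3}{5} - \frac{i \sqrt{7}}{5}$ ($E = \frac{3}{5} - \frac{\sqrt{-7 + 0}}{5} = \frac{3}{5} - \frac{\sqrt{-7}}{5} = \frac{3}{5} - \frac{i \sqrt{7}}{5} \approx 0.6 - 0.52915 i$)
$O = - \frac{3432}{5} - \frac{21 i \sqrt{7}}{5}$ ($O = -6 + \left(\left(-2\right) \left(-3\right) + 15\right) \left(\left(\frac{3}{5} - \frac{i \sqrt{7}}{5}\right) - 33\right) = -6 + \left(6 + 15\right) \left(- \frac{162}{5} - \frac{i \sqrt{7}}{5}\right) = -6 + 21 \left(- \frac{162}{5} - \frac{i \sqrt{7}}{5}\right) = -6 - \left(\frac{3402}{5} + \frac{21 i \sqrt{7}}{5}\right) = - \frac{3432}{5} - \frac{21 i \sqrt{7}}{5} \approx -686.4 - 11.112 i$)
$- 1433 O = - 1433 \left(- \frac{3432}{5} - \frac{21 i \sqrt{7}}{5}\right) = \frac{4918056}{5} + \frac{30093 i \sqrt{7}}{5}$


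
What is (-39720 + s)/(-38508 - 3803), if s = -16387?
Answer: 56107/42311 ≈ 1.3261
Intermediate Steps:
(-39720 + s)/(-38508 - 3803) = (-39720 - 16387)/(-38508 - 3803) = -56107/(-42311) = -56107*(-1/42311) = 56107/42311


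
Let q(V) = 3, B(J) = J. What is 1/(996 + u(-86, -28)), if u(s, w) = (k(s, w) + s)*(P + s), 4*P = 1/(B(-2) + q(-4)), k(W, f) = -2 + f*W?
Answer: -1/197944 ≈ -5.0519e-6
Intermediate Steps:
k(W, f) = -2 + W*f
P = ¼ (P = 1/(4*(-2 + 3)) = (¼)/1 = (¼)*1 = ¼ ≈ 0.25000)
u(s, w) = (¼ + s)*(-2 + s + s*w) (u(s, w) = ((-2 + s*w) + s)*(¼ + s) = (-2 + s + s*w)*(¼ + s) = (¼ + s)*(-2 + s + s*w))
1/(996 + u(-86, -28)) = 1/(996 + (-½ + (-86)² + (¼)*(-86) - 86*(-2 - 86*(-28)) + (¼)*(-86)*(-28))) = 1/(996 + (-½ + 7396 - 43/2 - 86*(-2 + 2408) + 602)) = 1/(996 + (-½ + 7396 - 43/2 - 86*2406 + 602)) = 1/(996 + (-½ + 7396 - 43/2 - 206916 + 602)) = 1/(996 - 198940) = 1/(-197944) = -1/197944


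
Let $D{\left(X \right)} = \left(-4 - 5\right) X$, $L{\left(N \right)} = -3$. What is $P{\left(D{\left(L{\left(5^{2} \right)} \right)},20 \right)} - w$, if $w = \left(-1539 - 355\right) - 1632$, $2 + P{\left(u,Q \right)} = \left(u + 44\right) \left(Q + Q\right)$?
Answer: $6364$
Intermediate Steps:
$D{\left(X \right)} = - 9 X$
$P{\left(u,Q \right)} = -2 + 2 Q \left(44 + u\right)$ ($P{\left(u,Q \right)} = -2 + \left(u + 44\right) \left(Q + Q\right) = -2 + \left(44 + u\right) 2 Q = -2 + 2 Q \left(44 + u\right)$)
$w = -3526$ ($w = -1894 - 1632 = -3526$)
$P{\left(D{\left(L{\left(5^{2} \right)} \right)},20 \right)} - w = \left(-2 + 88 \cdot 20 + 2 \cdot 20 \left(\left(-9\right) \left(-3\right)\right)\right) - -3526 = \left(-2 + 1760 + 2 \cdot 20 \cdot 27\right) + 3526 = \left(-2 + 1760 + 1080\right) + 3526 = 2838 + 3526 = 6364$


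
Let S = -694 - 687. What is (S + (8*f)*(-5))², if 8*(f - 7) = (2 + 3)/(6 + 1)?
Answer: 135769104/49 ≈ 2.7708e+6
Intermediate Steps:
f = 397/56 (f = 7 + ((2 + 3)/(6 + 1))/8 = 7 + (5/7)/8 = 7 + (5*(⅐))/8 = 7 + (⅛)*(5/7) = 7 + 5/56 = 397/56 ≈ 7.0893)
S = -1381
(S + (8*f)*(-5))² = (-1381 + (8*(397/56))*(-5))² = (-1381 + (397/7)*(-5))² = (-1381 - 1985/7)² = (-11652/7)² = 135769104/49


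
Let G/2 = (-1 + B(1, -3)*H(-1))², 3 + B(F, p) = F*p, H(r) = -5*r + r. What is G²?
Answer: 1562500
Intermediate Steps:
H(r) = -4*r
B(F, p) = -3 + F*p
G = 1250 (G = 2*(-1 + (-3 + 1*(-3))*(-4*(-1)))² = 2*(-1 + (-3 - 3)*4)² = 2*(-1 - 6*4)² = 2*(-1 - 24)² = 2*(-25)² = 2*625 = 1250)
G² = 1250² = 1562500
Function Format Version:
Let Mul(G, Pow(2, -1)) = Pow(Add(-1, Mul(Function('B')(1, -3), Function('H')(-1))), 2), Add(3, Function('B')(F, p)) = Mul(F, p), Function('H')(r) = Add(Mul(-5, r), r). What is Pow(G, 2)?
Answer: 1562500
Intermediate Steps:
Function('H')(r) = Mul(-4, r)
Function('B')(F, p) = Add(-3, Mul(F, p))
G = 1250 (G = Mul(2, Pow(Add(-1, Mul(Add(-3, Mul(1, -3)), Mul(-4, -1))), 2)) = Mul(2, Pow(Add(-1, Mul(Add(-3, -3), 4)), 2)) = Mul(2, Pow(Add(-1, Mul(-6, 4)), 2)) = Mul(2, Pow(Add(-1, -24), 2)) = Mul(2, Pow(-25, 2)) = Mul(2, 625) = 1250)
Pow(G, 2) = Pow(1250, 2) = 1562500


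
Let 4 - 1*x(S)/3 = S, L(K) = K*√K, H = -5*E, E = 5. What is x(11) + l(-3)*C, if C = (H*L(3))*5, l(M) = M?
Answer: -21 + 1125*√3 ≈ 1927.6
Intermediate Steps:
H = -25 (H = -5*5 = -25)
L(K) = K^(3/2)
x(S) = 12 - 3*S
C = -375*√3 (C = -75*√3*5 = -375*√3 ≈ -649.52)
x(11) + l(-3)*C = (12 - 3*11) - (-1125)*√3 = (12 - 33) + 1125*√3 = -21 + 1125*√3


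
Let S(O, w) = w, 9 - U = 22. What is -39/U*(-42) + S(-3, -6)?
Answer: -132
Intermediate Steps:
U = -13 (U = 9 - 1*22 = 9 - 22 = -13)
-39/U*(-42) + S(-3, -6) = -39/(-13)*(-42) - 6 = -39*(-1/13)*(-42) - 6 = 3*(-42) - 6 = -126 - 6 = -132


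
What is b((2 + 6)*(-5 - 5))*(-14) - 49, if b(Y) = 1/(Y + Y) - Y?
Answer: -93513/80 ≈ -1168.9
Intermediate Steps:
b(Y) = 1/(2*Y) - Y
b((2 + 6)*(-5 - 5))*(-14) - 49 = (1/(2*(((2 + 6)*(-5 - 5)))) - (2 + 6)*(-5 - 5))*(-14) - 49 = (1/(2*((8*(-10)))) - 8*(-10))*(-14) - 49 = ((½)/(-80) - 1*(-80))*(-14) - 49 = ((½)*(-1/80) + 80)*(-14) - 49 = (-1/160 + 80)*(-14) - 49 = (12799/160)*(-14) - 49 = -89593/80 - 49 = -93513/80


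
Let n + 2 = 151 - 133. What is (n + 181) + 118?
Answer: 315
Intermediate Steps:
n = 16 (n = -2 + (151 - 133) = -2 + 18 = 16)
(n + 181) + 118 = (16 + 181) + 118 = 197 + 118 = 315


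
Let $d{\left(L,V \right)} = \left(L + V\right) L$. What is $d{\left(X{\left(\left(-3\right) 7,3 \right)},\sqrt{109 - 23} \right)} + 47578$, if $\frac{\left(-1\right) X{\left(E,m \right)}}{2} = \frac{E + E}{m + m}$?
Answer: $47774 + 14 \sqrt{86} \approx 47904.0$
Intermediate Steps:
$X{\left(E,m \right)} = - \frac{2 E}{m}$ ($X{\left(E,m \right)} = - 2 \frac{E + E}{m + m} = - 2 \frac{2 E}{2 m} = - 2 \cdot 2 E \frac{1}{2 m} = - 2 \frac{E}{m} = - \frac{2 E}{m}$)
$d{\left(L,V \right)} = L \left(L + V\right)$
$d{\left(X{\left(\left(-3\right) 7,3 \right)},\sqrt{109 - 23} \right)} + 47578 = - \frac{2 \left(\left(-3\right) 7\right)}{3} \left(- \frac{2 \left(\left(-3\right) 7\right)}{3} + \sqrt{109 - 23}\right) + 47578 = \left(-2\right) \left(-21\right) \frac{1}{3} \left(\left(-2\right) \left(-21\right) \frac{1}{3} + \sqrt{86}\right) + 47578 = 14 \left(14 + \sqrt{86}\right) + 47578 = \left(196 + 14 \sqrt{86}\right) + 47578 = 47774 + 14 \sqrt{86}$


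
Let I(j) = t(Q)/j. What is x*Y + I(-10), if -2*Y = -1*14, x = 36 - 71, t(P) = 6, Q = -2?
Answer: -1228/5 ≈ -245.60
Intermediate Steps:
I(j) = 6/j
x = -35
Y = 7 (Y = -(-1)*14/2 = -1/2*(-14) = 7)
x*Y + I(-10) = -35*7 + 6/(-10) = -245 + 6*(-1/10) = -245 - 3/5 = -1228/5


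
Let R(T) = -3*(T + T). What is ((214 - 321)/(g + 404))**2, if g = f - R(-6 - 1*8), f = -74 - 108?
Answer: 11449/19044 ≈ 0.60119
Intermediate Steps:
R(T) = -6*T
f = -182
g = -266 (g = -182 - (-6)*(-6 - 1*8) = -182 - (-6)*(-6 - 8) = -182 - (-6)*(-14) = -182 - 1*84 = -182 - 84 = -266)
((214 - 321)/(g + 404))**2 = ((214 - 321)/(-266 + 404))**2 = (-107/138)**2 = 11449/19044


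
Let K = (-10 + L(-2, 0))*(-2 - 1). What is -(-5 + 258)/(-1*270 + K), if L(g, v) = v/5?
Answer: 253/240 ≈ 1.0542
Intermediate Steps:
L(g, v) = v/5 (L(g, v) = v*(⅕) = v/5)
K = 30 (K = (-10 + (⅕)*0)*(-2 - 1) = (-10 + 0)*(-3) = -10*(-3) = 30)
-(-5 + 258)/(-1*270 + K) = -(-5 + 258)/(-1*270 + 30) = -253/(-270 + 30) = -253/(-240) = -253*(-1)/240 = -1*(-253/240) = 253/240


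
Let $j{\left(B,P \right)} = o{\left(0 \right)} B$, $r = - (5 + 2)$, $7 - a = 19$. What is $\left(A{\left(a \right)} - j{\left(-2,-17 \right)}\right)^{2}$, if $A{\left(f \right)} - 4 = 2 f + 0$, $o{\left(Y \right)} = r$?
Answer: $1156$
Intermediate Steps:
$a = -12$ ($a = 7 - 19 = -12$)
$r = -7$ ($r = \left(-1\right) 7 = -7$)
$o{\left(Y \right)} = -7$
$A{\left(f \right)} = 4 + 2 f$ ($A{\left(f \right)} = 4 + \left(2 f + 0\right) = 4 + 2 f$)
$j{\left(B,P \right)} = - 7 B$
$\left(A{\left(a \right)} - j{\left(-2,-17 \right)}\right)^{2} = \left(\left(4 + 2 \left(-12\right)\right) - \left(-7\right) \left(-2\right)\right)^{2} = \left(\left(4 - 24\right) - 14\right)^{2} = \left(-20 - 14\right)^{2} = \left(-34\right)^{2} = 1156$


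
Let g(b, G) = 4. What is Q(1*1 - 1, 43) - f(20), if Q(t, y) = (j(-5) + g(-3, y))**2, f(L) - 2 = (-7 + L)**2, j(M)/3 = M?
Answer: -50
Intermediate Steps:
j(M) = 3*M
f(L) = 2 + (-7 + L)**2
Q(t, y) = 121 (Q(t, y) = (3*(-5) + 4)**2 = (-15 + 4)**2 = (-11)**2 = 121)
Q(1*1 - 1, 43) - f(20) = 121 - (2 + (-7 + 20)**2) = 121 - (2 + 13**2) = 121 - (2 + 169) = 121 - 1*171 = 121 - 171 = -50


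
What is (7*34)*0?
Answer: 0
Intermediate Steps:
(7*34)*0 = 238*0 = 0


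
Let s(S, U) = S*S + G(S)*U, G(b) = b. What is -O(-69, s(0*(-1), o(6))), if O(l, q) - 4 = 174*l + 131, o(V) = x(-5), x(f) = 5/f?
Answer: 11871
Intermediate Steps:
o(V) = -1 (o(V) = 5/(-5) = 5*(-⅕) = -1)
s(S, U) = S² + S*U (s(S, U) = S*S + S*U = S² + S*U)
O(l, q) = 135 + 174*l (O(l, q) = 4 + (174*l + 131) = 4 + (131 + 174*l) = 135 + 174*l)
-O(-69, s(0*(-1), o(6))) = -(135 + 174*(-69)) = -(135 - 12006) = -1*(-11871) = 11871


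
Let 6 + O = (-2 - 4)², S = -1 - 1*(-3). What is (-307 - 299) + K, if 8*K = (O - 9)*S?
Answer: -2403/4 ≈ -600.75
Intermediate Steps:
S = 2 (S = -1 + 3 = 2)
O = 30 (O = -6 + (-2 - 4)² = -6 + (-6)² = -6 + 36 = 30)
K = 21/4 (K = ((30 - 9)*2)/8 = (21*2)/8 = (⅛)*42 = 21/4 ≈ 5.2500)
(-307 - 299) + K = (-307 - 299) + 21/4 = -606 + 21/4 = -2403/4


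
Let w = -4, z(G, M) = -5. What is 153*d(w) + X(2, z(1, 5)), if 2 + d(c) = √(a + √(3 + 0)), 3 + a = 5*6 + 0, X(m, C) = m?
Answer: -304 + 153*√(27 + √3) ≈ 516.12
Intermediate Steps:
a = 27 (a = -3 + (5*6 + 0) = -3 + (30 + 0) = -3 + 30 = 27)
d(c) = -2 + √(27 + √3) (d(c) = -2 + √(27 + √(3 + 0)) = -2 + √(27 + √3))
153*d(w) + X(2, z(1, 5)) = 153*(-2 + √(27 + √3)) + 2 = (-306 + 153*√(27 + √3)) + 2 = -304 + 153*√(27 + √3)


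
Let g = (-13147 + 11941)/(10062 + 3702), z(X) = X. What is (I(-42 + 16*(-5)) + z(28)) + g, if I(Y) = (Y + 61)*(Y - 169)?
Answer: 40784825/2294 ≈ 17779.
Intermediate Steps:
I(Y) = (-169 + Y)*(61 + Y) (I(Y) = (61 + Y)*(-169 + Y) = (-169 + Y)*(61 + Y))
g = -201/2294 (g = -1206/13764 = -1206*1/13764 = -201/2294 ≈ -0.087620)
(I(-42 + 16*(-5)) + z(28)) + g = ((-10309 + (-42 + 16*(-5))**2 - 108*(-42 + 16*(-5))) + 28) - 201/2294 = ((-10309 + (-42 - 80)**2 - 108*(-42 - 80)) + 28) - 201/2294 = ((-10309 + (-122)**2 - 108*(-122)) + 28) - 201/2294 = ((-10309 + 14884 + 13176) + 28) - 201/2294 = (17751 + 28) - 201/2294 = 17779 - 201/2294 = 40784825/2294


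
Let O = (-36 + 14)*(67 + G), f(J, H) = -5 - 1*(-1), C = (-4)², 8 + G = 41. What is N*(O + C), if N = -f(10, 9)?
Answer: -8736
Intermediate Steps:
G = 33 (G = -8 + 41 = 33)
C = 16
f(J, H) = -4 (f(J, H) = -5 + 1 = -4)
O = -2200 (O = (-36 + 14)*(67 + 33) = -22*100 = -2200)
N = 4 (N = -1*(-4) = 4)
N*(O + C) = 4*(-2200 + 16) = 4*(-2184) = -8736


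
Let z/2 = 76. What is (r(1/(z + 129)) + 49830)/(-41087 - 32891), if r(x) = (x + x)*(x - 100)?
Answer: -1967285216/2920688429 ≈ -0.67357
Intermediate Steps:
z = 152 (z = 2*76 = 152)
r(x) = 2*x*(-100 + x) (r(x) = (2*x)*(-100 + x) = 2*x*(-100 + x))
(r(1/(z + 129)) + 49830)/(-41087 - 32891) = (2*(-100 + 1/(152 + 129))/(152 + 129) + 49830)/(-41087 - 32891) = (2*(-100 + 1/281)/281 + 49830)/(-73978) = (2*(1/281)*(-100 + 1/281) + 49830)*(-1/73978) = (2*(1/281)*(-28099/281) + 49830)*(-1/73978) = (-56198/78961 + 49830)*(-1/73978) = (3934570432/78961)*(-1/73978) = -1967285216/2920688429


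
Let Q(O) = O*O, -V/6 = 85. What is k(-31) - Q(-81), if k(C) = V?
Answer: -7071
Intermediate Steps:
V = -510 (V = -6*85 = -510)
k(C) = -510
Q(O) = O²
k(-31) - Q(-81) = -510 - 1*(-81)² = -510 - 1*6561 = -510 - 6561 = -7071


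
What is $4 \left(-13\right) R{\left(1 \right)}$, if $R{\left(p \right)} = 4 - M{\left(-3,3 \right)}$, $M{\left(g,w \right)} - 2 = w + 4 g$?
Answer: $-572$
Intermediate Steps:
$M{\left(g,w \right)} = 2 + w + 4 g$ ($M{\left(g,w \right)} = 2 + \left(w + 4 g\right) = 2 + w + 4 g$)
$R{\left(p \right)} = 11$ ($R{\left(p \right)} = 4 - \left(2 + 3 + 4 \left(-3\right)\right) = 4 - \left(2 + 3 - 12\right) = 4 - -7 = 4 + 7 = 11$)
$4 \left(-13\right) R{\left(1 \right)} = 4 \left(-13\right) 11 = \left(-52\right) 11 = -572$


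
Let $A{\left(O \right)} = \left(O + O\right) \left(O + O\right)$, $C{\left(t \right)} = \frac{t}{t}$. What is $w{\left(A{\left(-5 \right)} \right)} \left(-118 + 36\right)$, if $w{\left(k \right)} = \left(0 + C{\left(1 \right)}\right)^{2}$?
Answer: $-82$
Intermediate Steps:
$C{\left(t \right)} = 1$
$A{\left(O \right)} = 4 O^{2}$ ($A{\left(O \right)} = 2 O 2 O = 4 O^{2}$)
$w{\left(k \right)} = 1$ ($w{\left(k \right)} = \left(0 + 1\right)^{2} = 1^{2} = 1$)
$w{\left(A{\left(-5 \right)} \right)} \left(-118 + 36\right) = 1 \left(-118 + 36\right) = 1 \left(-82\right) = -82$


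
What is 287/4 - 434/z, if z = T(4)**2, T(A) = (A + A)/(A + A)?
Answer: -1449/4 ≈ -362.25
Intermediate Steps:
T(A) = 1 (T(A) = (2*A)/((2*A)) = (2*A)*(1/(2*A)) = 1)
z = 1 (z = 1**2 = 1)
287/4 - 434/z = 287/4 - 434/1 = 287*(1/4) - 434*1 = 287/4 - 434 = -1449/4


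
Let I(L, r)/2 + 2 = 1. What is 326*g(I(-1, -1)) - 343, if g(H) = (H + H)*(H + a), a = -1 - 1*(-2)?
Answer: 961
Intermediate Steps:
I(L, r) = -2 (I(L, r) = -4 + 2*1 = -4 + 2 = -2)
a = 1 (a = -1 + 2 = 1)
g(H) = 2*H*(1 + H) (g(H) = (H + H)*(H + 1) = (2*H)*(1 + H) = 2*H*(1 + H))
326*g(I(-1, -1)) - 343 = 326*(2*(-2)*(1 - 2)) - 343 = 326*(2*(-2)*(-1)) - 343 = 326*4 - 343 = 1304 - 343 = 961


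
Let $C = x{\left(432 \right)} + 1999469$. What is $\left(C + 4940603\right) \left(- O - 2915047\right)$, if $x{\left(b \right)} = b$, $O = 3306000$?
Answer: $-43177201587688$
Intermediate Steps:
$C = 1999901$ ($C = 432 + 1999469 = 1999901$)
$\left(C + 4940603\right) \left(- O - 2915047\right) = \left(1999901 + 4940603\right) \left(\left(-1\right) 3306000 - 2915047\right) = 6940504 \left(-3306000 - 2915047\right) = 6940504 \left(-6221047\right) = -43177201587688$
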